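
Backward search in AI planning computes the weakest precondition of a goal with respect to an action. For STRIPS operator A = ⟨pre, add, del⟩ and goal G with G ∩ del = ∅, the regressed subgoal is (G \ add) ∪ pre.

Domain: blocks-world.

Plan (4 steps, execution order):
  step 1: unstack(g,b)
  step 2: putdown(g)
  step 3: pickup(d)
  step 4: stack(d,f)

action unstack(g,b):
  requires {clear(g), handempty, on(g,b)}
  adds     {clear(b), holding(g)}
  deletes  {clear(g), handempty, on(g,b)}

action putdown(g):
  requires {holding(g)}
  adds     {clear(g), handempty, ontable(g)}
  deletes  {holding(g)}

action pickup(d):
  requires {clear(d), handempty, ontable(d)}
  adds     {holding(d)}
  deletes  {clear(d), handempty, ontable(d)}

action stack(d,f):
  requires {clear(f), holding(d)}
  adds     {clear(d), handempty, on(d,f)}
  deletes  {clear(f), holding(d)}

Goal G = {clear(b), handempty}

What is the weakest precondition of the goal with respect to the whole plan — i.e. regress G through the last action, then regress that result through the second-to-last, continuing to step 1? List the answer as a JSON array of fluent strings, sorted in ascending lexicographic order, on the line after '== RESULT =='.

Work backward from the goal:
  through step 4 (stack(d,f)): drop {handempty}, keep {clear(b)}, require {clear(f), holding(d)}
    → {clear(b), clear(f), holding(d)}
  through step 3 (pickup(d)): drop {holding(d)}, keep {clear(b), clear(f)}, require {clear(d), handempty, ontable(d)}
    → {clear(b), clear(d), clear(f), handempty, ontable(d)}
  through step 2 (putdown(g)): drop {handempty}, keep {clear(b), clear(d), clear(f), ontable(d)}, require {holding(g)}
    → {clear(b), clear(d), clear(f), holding(g), ontable(d)}
  through step 1 (unstack(g,b)): drop {clear(b), holding(g)}, keep {clear(d), clear(f), ontable(d)}, require {clear(g), handempty, on(g,b)}
    → {clear(d), clear(f), clear(g), handempty, on(g,b), ontable(d)}

== RESULT ==
["clear(d)", "clear(f)", "clear(g)", "handempty", "on(g,b)", "ontable(d)"]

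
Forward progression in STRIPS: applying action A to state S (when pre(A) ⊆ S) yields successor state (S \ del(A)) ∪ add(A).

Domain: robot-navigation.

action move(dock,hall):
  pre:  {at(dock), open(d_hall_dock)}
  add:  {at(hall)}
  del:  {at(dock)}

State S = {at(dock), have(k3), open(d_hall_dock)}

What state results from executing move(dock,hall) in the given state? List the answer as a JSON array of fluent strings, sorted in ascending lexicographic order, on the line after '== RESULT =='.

Progress:
  pre ⊆ S: {at(dock), open(d_hall_dock)} ⊆ S  — applicable
  S \ del = {have(k3), open(d_hall_dock)}
  ∪ add   = {at(hall), have(k3), open(d_hall_dock)}

== RESULT ==
["at(hall)", "have(k3)", "open(d_hall_dock)"]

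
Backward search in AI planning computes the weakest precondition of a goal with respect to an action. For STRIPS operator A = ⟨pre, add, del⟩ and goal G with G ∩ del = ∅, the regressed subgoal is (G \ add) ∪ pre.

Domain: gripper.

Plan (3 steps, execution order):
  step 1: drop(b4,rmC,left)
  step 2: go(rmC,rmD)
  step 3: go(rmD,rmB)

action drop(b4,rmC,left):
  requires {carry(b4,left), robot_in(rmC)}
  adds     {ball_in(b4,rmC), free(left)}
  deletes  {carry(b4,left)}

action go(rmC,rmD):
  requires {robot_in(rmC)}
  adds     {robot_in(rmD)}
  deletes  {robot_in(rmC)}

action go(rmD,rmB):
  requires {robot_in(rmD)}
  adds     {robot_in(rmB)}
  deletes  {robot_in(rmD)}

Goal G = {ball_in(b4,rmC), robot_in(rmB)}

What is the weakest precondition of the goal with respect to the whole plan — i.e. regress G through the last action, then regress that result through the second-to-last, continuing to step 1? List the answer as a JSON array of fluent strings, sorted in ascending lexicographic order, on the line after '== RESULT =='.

Work backward from the goal:
  through step 3 (go(rmD,rmB)): drop {robot_in(rmB)}, keep {ball_in(b4,rmC)}, require {robot_in(rmD)}
    → {ball_in(b4,rmC), robot_in(rmD)}
  through step 2 (go(rmC,rmD)): drop {robot_in(rmD)}, keep {ball_in(b4,rmC)}, require {robot_in(rmC)}
    → {ball_in(b4,rmC), robot_in(rmC)}
  through step 1 (drop(b4,rmC,left)): drop {ball_in(b4,rmC)}, keep {robot_in(rmC)}, require {carry(b4,left), robot_in(rmC)}
    → {carry(b4,left), robot_in(rmC)}

== RESULT ==
["carry(b4,left)", "robot_in(rmC)"]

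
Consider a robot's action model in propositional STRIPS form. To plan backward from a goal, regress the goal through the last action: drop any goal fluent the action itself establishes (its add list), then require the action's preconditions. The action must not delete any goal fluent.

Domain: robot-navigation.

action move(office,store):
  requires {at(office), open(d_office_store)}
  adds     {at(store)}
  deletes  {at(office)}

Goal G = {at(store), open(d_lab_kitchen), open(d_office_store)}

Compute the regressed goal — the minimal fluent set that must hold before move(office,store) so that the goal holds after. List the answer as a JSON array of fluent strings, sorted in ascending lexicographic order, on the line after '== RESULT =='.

Regress:
  G ∩ del = {}  (empty — regression defined)
  G \ add = {at(store), open(d_lab_kitchen), open(d_office_store)} \ {at(store)} = {open(d_lab_kitchen), open(d_office_store)}
  ∪ pre   = {open(d_lab_kitchen), open(d_office_store)} ∪ {at(office), open(d_office_store)}
          = {at(office), open(d_lab_kitchen), open(d_office_store)}

== RESULT ==
["at(office)", "open(d_lab_kitchen)", "open(d_office_store)"]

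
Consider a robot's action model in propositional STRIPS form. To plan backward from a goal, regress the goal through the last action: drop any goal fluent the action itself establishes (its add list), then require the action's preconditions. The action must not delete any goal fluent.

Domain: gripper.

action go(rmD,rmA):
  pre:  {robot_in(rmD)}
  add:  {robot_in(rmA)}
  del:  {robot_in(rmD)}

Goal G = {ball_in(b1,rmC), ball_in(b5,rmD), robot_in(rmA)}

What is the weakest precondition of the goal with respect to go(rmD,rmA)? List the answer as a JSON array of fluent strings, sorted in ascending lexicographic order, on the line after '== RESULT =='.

Regress:
  G ∩ del = {}  (empty — regression defined)
  G \ add = {ball_in(b1,rmC), ball_in(b5,rmD), robot_in(rmA)} \ {robot_in(rmA)} = {ball_in(b1,rmC), ball_in(b5,rmD)}
  ∪ pre   = {ball_in(b1,rmC), ball_in(b5,rmD)} ∪ {robot_in(rmD)}
          = {ball_in(b1,rmC), ball_in(b5,rmD), robot_in(rmD)}

== RESULT ==
["ball_in(b1,rmC)", "ball_in(b5,rmD)", "robot_in(rmD)"]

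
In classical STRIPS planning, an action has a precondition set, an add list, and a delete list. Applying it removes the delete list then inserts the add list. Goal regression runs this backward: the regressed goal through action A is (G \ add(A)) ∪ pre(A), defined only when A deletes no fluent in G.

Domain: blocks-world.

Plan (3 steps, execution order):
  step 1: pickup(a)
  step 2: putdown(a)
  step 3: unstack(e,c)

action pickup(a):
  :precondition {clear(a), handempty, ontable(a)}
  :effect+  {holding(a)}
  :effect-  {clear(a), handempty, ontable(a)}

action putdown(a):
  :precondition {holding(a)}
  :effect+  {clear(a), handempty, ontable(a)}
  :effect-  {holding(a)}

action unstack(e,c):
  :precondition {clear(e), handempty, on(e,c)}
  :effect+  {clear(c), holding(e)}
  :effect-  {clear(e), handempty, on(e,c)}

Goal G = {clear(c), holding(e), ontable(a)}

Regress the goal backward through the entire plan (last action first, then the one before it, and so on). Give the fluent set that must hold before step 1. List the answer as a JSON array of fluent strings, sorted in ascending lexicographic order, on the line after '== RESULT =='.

Regress step by step:
  through step 3 (unstack(e,c)): drop {clear(c), holding(e)}, keep {ontable(a)}, require {clear(e), handempty, on(e,c)}
    → {clear(e), handempty, on(e,c), ontable(a)}
  through step 2 (putdown(a)): drop {handempty, ontable(a)}, keep {clear(e), on(e,c)}, require {holding(a)}
    → {clear(e), holding(a), on(e,c)}
  through step 1 (pickup(a)): drop {holding(a)}, keep {clear(e), on(e,c)}, require {clear(a), handempty, ontable(a)}
    → {clear(a), clear(e), handempty, on(e,c), ontable(a)}

== RESULT ==
["clear(a)", "clear(e)", "handempty", "on(e,c)", "ontable(a)"]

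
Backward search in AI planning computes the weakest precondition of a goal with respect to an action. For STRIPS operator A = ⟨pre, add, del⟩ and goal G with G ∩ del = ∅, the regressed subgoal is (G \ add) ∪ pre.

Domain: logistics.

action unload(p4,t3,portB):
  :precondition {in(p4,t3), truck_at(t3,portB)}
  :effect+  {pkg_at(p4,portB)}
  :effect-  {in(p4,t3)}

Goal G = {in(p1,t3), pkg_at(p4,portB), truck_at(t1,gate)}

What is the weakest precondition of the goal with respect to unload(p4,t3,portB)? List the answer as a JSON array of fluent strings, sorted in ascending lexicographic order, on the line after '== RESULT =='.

Compute (G \ add) ∪ pre:
  G ∩ del = {}  (empty — regression defined)
  G \ add = {in(p1,t3), pkg_at(p4,portB), truck_at(t1,gate)} \ {pkg_at(p4,portB)} = {in(p1,t3), truck_at(t1,gate)}
  ∪ pre   = {in(p1,t3), truck_at(t1,gate)} ∪ {in(p4,t3), truck_at(t3,portB)}
          = {in(p1,t3), in(p4,t3), truck_at(t1,gate), truck_at(t3,portB)}

== RESULT ==
["in(p1,t3)", "in(p4,t3)", "truck_at(t1,gate)", "truck_at(t3,portB)"]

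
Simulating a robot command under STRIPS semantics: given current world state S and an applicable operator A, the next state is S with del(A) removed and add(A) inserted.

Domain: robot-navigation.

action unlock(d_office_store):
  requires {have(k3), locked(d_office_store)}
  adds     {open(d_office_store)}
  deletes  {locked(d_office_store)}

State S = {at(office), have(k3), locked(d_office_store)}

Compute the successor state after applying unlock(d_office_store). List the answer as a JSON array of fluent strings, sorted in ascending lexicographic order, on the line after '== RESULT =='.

Progress:
  pre ⊆ S: {have(k3), locked(d_office_store)} ⊆ S  — applicable
  S \ del = {at(office), have(k3)}
  ∪ add   = {at(office), have(k3), open(d_office_store)}

== RESULT ==
["at(office)", "have(k3)", "open(d_office_store)"]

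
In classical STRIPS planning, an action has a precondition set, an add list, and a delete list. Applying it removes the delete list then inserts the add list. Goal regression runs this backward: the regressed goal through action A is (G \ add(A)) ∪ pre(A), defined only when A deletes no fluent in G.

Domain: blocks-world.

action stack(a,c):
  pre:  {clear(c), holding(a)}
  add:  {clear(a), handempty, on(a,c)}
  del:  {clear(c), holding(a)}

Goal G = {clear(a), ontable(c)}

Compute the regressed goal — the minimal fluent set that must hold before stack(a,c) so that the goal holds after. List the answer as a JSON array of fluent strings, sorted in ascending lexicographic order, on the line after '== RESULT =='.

Compute (G \ add) ∪ pre:
  G ∩ del = {}  (empty — regression defined)
  G \ add = {clear(a), ontable(c)} \ {clear(a), handempty, on(a,c)} = {ontable(c)}
  ∪ pre   = {ontable(c)} ∪ {clear(c), holding(a)}
          = {clear(c), holding(a), ontable(c)}

== RESULT ==
["clear(c)", "holding(a)", "ontable(c)"]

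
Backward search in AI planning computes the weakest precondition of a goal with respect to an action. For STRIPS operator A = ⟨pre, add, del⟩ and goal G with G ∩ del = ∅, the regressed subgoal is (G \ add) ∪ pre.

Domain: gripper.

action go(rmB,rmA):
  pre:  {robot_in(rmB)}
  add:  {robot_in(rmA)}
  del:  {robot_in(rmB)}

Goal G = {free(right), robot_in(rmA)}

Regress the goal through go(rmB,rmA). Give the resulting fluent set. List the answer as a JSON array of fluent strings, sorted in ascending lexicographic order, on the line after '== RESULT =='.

Compute (G \ add) ∪ pre:
  G ∩ del = {}  (empty — regression defined)
  G \ add = {free(right), robot_in(rmA)} \ {robot_in(rmA)} = {free(right)}
  ∪ pre   = {free(right)} ∪ {robot_in(rmB)}
          = {free(right), robot_in(rmB)}

== RESULT ==
["free(right)", "robot_in(rmB)"]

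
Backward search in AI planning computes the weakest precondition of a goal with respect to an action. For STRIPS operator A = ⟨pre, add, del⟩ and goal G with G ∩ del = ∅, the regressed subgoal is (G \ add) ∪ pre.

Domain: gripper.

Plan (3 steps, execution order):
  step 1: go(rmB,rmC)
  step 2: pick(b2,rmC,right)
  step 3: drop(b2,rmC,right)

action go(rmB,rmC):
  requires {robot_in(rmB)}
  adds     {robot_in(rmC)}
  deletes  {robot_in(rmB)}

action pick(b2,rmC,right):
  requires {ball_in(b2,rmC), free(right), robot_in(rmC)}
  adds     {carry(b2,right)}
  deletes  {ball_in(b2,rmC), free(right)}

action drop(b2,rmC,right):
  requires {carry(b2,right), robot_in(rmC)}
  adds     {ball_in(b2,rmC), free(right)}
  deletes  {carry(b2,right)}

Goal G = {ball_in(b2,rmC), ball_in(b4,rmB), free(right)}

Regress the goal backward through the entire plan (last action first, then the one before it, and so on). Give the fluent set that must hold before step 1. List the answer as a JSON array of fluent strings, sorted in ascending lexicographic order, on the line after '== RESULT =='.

Work backward from the goal:
  through step 3 (drop(b2,rmC,right)): drop {ball_in(b2,rmC), free(right)}, keep {ball_in(b4,rmB)}, require {carry(b2,right), robot_in(rmC)}
    → {ball_in(b4,rmB), carry(b2,right), robot_in(rmC)}
  through step 2 (pick(b2,rmC,right)): drop {carry(b2,right)}, keep {ball_in(b4,rmB), robot_in(rmC)}, require {ball_in(b2,rmC), free(right), robot_in(rmC)}
    → {ball_in(b2,rmC), ball_in(b4,rmB), free(right), robot_in(rmC)}
  through step 1 (go(rmB,rmC)): drop {robot_in(rmC)}, keep {ball_in(b2,rmC), ball_in(b4,rmB), free(right)}, require {robot_in(rmB)}
    → {ball_in(b2,rmC), ball_in(b4,rmB), free(right), robot_in(rmB)}

== RESULT ==
["ball_in(b2,rmC)", "ball_in(b4,rmB)", "free(right)", "robot_in(rmB)"]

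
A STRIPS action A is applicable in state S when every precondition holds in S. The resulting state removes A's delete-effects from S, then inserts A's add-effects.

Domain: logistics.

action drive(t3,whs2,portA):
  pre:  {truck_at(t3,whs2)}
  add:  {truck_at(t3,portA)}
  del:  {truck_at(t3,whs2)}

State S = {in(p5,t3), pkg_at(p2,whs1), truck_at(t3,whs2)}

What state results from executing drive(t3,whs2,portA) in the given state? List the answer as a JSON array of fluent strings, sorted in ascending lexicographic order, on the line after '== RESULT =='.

Progress:
  pre ⊆ S: {truck_at(t3,whs2)} ⊆ S  — applicable
  S \ del = {in(p5,t3), pkg_at(p2,whs1)}
  ∪ add   = {in(p5,t3), pkg_at(p2,whs1), truck_at(t3,portA)}

== RESULT ==
["in(p5,t3)", "pkg_at(p2,whs1)", "truck_at(t3,portA)"]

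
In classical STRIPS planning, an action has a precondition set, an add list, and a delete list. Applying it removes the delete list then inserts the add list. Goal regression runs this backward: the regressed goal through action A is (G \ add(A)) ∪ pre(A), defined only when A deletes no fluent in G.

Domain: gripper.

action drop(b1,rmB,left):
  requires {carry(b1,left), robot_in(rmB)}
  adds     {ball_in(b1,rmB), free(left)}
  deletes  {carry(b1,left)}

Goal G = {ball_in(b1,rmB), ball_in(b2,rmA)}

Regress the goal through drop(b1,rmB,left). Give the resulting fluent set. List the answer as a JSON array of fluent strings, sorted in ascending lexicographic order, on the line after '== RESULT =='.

Compute (G \ add) ∪ pre:
  G ∩ del = {}  (empty — regression defined)
  G \ add = {ball_in(b1,rmB), ball_in(b2,rmA)} \ {ball_in(b1,rmB), free(left)} = {ball_in(b2,rmA)}
  ∪ pre   = {ball_in(b2,rmA)} ∪ {carry(b1,left), robot_in(rmB)}
          = {ball_in(b2,rmA), carry(b1,left), robot_in(rmB)}

== RESULT ==
["ball_in(b2,rmA)", "carry(b1,left)", "robot_in(rmB)"]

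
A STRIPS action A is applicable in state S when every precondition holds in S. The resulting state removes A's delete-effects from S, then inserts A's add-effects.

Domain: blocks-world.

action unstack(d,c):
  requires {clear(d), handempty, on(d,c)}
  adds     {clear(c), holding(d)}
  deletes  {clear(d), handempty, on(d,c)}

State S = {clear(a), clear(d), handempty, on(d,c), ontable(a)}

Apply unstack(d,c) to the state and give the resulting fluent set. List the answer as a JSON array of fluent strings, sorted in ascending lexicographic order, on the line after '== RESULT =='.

Progress:
  pre ⊆ S: {clear(d), handempty, on(d,c)} ⊆ S  — applicable
  S \ del = {clear(a), ontable(a)}
  ∪ add   = {clear(a), clear(c), holding(d), ontable(a)}

== RESULT ==
["clear(a)", "clear(c)", "holding(d)", "ontable(a)"]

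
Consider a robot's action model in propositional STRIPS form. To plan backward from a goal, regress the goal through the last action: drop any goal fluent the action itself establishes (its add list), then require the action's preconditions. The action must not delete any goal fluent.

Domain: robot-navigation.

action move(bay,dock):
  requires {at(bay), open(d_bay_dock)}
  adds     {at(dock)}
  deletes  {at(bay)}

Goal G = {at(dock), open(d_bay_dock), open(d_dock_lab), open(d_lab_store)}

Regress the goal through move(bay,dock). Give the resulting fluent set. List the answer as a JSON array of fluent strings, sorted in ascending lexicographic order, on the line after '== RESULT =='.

Regress:
  G ∩ del = {}  (empty — regression defined)
  G \ add = {at(dock), open(d_bay_dock), open(d_dock_lab), open(d_lab_store)} \ {at(dock)} = {open(d_bay_dock), open(d_dock_lab), open(d_lab_store)}
  ∪ pre   = {open(d_bay_dock), open(d_dock_lab), open(d_lab_store)} ∪ {at(bay), open(d_bay_dock)}
          = {at(bay), open(d_bay_dock), open(d_dock_lab), open(d_lab_store)}

== RESULT ==
["at(bay)", "open(d_bay_dock)", "open(d_dock_lab)", "open(d_lab_store)"]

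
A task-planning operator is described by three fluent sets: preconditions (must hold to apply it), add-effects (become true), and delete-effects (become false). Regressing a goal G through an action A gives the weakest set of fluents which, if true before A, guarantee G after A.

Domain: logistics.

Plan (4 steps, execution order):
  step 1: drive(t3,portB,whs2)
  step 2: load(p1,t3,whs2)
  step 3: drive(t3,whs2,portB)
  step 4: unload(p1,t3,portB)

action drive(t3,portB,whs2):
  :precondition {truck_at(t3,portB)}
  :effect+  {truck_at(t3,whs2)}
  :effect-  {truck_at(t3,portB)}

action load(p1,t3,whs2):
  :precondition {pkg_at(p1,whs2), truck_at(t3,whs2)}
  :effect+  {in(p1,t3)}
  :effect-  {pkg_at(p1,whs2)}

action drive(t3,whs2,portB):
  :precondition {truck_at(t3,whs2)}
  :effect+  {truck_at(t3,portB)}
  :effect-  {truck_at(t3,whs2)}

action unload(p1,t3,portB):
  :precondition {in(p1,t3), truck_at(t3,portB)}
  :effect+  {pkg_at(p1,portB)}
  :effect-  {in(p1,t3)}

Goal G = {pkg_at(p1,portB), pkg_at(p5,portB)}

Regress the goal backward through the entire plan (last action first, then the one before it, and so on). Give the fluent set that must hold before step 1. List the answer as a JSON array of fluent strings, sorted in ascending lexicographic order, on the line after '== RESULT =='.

Work backward from the goal:
  through step 4 (unload(p1,t3,portB)): drop {pkg_at(p1,portB)}, keep {pkg_at(p5,portB)}, require {in(p1,t3), truck_at(t3,portB)}
    → {in(p1,t3), pkg_at(p5,portB), truck_at(t3,portB)}
  through step 3 (drive(t3,whs2,portB)): drop {truck_at(t3,portB)}, keep {in(p1,t3), pkg_at(p5,portB)}, require {truck_at(t3,whs2)}
    → {in(p1,t3), pkg_at(p5,portB), truck_at(t3,whs2)}
  through step 2 (load(p1,t3,whs2)): drop {in(p1,t3)}, keep {pkg_at(p5,portB), truck_at(t3,whs2)}, require {pkg_at(p1,whs2), truck_at(t3,whs2)}
    → {pkg_at(p1,whs2), pkg_at(p5,portB), truck_at(t3,whs2)}
  through step 1 (drive(t3,portB,whs2)): drop {truck_at(t3,whs2)}, keep {pkg_at(p1,whs2), pkg_at(p5,portB)}, require {truck_at(t3,portB)}
    → {pkg_at(p1,whs2), pkg_at(p5,portB), truck_at(t3,portB)}

== RESULT ==
["pkg_at(p1,whs2)", "pkg_at(p5,portB)", "truck_at(t3,portB)"]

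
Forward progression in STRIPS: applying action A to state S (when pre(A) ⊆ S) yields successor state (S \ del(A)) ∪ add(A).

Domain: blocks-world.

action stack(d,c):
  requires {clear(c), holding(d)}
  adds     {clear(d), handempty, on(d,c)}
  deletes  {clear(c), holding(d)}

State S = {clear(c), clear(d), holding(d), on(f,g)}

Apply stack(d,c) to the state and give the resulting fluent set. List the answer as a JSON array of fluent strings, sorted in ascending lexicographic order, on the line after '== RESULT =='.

Progress:
  pre ⊆ S: {clear(c), holding(d)} ⊆ S  — applicable
  S \ del = {clear(d), on(f,g)}
  ∪ add   = {clear(d), handempty, on(d,c), on(f,g)}

== RESULT ==
["clear(d)", "handempty", "on(d,c)", "on(f,g)"]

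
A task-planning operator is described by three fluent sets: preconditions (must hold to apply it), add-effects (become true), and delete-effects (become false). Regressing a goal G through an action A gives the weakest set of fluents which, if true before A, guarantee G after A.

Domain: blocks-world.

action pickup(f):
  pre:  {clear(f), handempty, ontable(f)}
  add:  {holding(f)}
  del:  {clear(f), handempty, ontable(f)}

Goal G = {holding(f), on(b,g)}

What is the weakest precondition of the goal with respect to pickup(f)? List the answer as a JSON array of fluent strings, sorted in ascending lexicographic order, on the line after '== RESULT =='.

Regress:
  G ∩ del = {}  (empty — regression defined)
  G \ add = {holding(f), on(b,g)} \ {holding(f)} = {on(b,g)}
  ∪ pre   = {on(b,g)} ∪ {clear(f), handempty, ontable(f)}
          = {clear(f), handempty, on(b,g), ontable(f)}

== RESULT ==
["clear(f)", "handempty", "on(b,g)", "ontable(f)"]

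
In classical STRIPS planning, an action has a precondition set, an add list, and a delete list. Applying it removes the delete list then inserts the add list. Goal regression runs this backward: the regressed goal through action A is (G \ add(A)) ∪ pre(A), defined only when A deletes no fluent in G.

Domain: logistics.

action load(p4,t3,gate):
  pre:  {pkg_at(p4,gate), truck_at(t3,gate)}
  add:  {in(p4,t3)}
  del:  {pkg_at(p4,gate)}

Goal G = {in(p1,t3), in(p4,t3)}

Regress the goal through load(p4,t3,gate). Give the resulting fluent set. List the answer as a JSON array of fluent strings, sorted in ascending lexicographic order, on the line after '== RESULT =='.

Regress:
  G ∩ del = {}  (empty — regression defined)
  G \ add = {in(p1,t3), in(p4,t3)} \ {in(p4,t3)} = {in(p1,t3)}
  ∪ pre   = {in(p1,t3)} ∪ {pkg_at(p4,gate), truck_at(t3,gate)}
          = {in(p1,t3), pkg_at(p4,gate), truck_at(t3,gate)}

== RESULT ==
["in(p1,t3)", "pkg_at(p4,gate)", "truck_at(t3,gate)"]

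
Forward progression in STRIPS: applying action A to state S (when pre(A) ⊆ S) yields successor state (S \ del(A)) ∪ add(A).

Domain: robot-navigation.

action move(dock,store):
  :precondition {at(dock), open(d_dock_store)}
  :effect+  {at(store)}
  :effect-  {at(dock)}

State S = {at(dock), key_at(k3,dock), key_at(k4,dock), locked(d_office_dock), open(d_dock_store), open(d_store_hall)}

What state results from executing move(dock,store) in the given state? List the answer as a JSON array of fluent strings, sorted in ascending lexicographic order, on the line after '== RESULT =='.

Progress:
  pre ⊆ S: {at(dock), open(d_dock_store)} ⊆ S  — applicable
  S \ del = {key_at(k3,dock), key_at(k4,dock), locked(d_office_dock), open(d_dock_store), open(d_store_hall)}
  ∪ add   = {at(store), key_at(k3,dock), key_at(k4,dock), locked(d_office_dock), open(d_dock_store), open(d_store_hall)}

== RESULT ==
["at(store)", "key_at(k3,dock)", "key_at(k4,dock)", "locked(d_office_dock)", "open(d_dock_store)", "open(d_store_hall)"]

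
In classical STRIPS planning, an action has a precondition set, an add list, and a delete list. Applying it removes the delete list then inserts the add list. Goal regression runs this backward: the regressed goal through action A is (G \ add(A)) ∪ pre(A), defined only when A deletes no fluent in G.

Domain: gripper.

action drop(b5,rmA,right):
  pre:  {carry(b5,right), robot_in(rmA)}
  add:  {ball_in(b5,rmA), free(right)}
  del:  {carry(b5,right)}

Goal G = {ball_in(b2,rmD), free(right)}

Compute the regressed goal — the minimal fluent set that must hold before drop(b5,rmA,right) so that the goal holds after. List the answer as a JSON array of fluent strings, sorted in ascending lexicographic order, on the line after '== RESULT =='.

Regress:
  G ∩ del = {}  (empty — regression defined)
  G \ add = {ball_in(b2,rmD), free(right)} \ {ball_in(b5,rmA), free(right)} = {ball_in(b2,rmD)}
  ∪ pre   = {ball_in(b2,rmD)} ∪ {carry(b5,right), robot_in(rmA)}
          = {ball_in(b2,rmD), carry(b5,right), robot_in(rmA)}

== RESULT ==
["ball_in(b2,rmD)", "carry(b5,right)", "robot_in(rmA)"]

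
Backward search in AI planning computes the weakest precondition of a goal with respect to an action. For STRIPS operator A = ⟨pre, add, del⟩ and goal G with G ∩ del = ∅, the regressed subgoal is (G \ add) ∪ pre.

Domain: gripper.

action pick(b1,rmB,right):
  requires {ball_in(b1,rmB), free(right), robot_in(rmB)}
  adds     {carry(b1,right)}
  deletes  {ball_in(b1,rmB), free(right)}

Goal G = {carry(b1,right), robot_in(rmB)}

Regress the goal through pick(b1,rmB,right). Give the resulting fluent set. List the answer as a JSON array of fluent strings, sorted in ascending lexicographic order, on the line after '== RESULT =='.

Compute (G \ add) ∪ pre:
  G ∩ del = {}  (empty — regression defined)
  G \ add = {carry(b1,right), robot_in(rmB)} \ {carry(b1,right)} = {robot_in(rmB)}
  ∪ pre   = {robot_in(rmB)} ∪ {ball_in(b1,rmB), free(right), robot_in(rmB)}
          = {ball_in(b1,rmB), free(right), robot_in(rmB)}

== RESULT ==
["ball_in(b1,rmB)", "free(right)", "robot_in(rmB)"]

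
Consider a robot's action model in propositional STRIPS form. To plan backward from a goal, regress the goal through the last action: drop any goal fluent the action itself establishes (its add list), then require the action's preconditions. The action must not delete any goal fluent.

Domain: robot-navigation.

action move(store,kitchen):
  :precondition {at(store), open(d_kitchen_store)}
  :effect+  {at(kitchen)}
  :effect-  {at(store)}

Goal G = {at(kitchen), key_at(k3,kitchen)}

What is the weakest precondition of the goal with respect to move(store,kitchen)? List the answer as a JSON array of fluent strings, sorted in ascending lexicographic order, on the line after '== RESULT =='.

Regress:
  G ∩ del = {}  (empty — regression defined)
  G \ add = {at(kitchen), key_at(k3,kitchen)} \ {at(kitchen)} = {key_at(k3,kitchen)}
  ∪ pre   = {key_at(k3,kitchen)} ∪ {at(store), open(d_kitchen_store)}
          = {at(store), key_at(k3,kitchen), open(d_kitchen_store)}

== RESULT ==
["at(store)", "key_at(k3,kitchen)", "open(d_kitchen_store)"]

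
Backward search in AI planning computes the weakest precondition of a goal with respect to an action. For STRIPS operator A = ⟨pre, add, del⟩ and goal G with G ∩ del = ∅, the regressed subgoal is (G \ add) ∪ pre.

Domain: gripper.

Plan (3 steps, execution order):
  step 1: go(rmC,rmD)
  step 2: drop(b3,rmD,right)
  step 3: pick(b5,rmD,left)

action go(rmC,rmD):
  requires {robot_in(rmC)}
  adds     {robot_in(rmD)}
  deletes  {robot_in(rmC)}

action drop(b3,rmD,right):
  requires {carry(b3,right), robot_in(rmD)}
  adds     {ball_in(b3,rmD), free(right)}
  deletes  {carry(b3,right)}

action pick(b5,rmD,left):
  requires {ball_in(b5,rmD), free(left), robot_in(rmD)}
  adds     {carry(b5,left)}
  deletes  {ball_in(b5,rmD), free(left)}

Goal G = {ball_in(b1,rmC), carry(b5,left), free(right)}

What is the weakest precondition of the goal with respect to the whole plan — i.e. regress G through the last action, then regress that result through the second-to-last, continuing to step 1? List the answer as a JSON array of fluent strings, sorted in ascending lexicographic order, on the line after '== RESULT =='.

Regress step by step:
  through step 3 (pick(b5,rmD,left)): drop {carry(b5,left)}, keep {ball_in(b1,rmC), free(right)}, require {ball_in(b5,rmD), free(left), robot_in(rmD)}
    → {ball_in(b1,rmC), ball_in(b5,rmD), free(left), free(right), robot_in(rmD)}
  through step 2 (drop(b3,rmD,right)): drop {free(right)}, keep {ball_in(b1,rmC), ball_in(b5,rmD), free(left), robot_in(rmD)}, require {carry(b3,right), robot_in(rmD)}
    → {ball_in(b1,rmC), ball_in(b5,rmD), carry(b3,right), free(left), robot_in(rmD)}
  through step 1 (go(rmC,rmD)): drop {robot_in(rmD)}, keep {ball_in(b1,rmC), ball_in(b5,rmD), carry(b3,right), free(left)}, require {robot_in(rmC)}
    → {ball_in(b1,rmC), ball_in(b5,rmD), carry(b3,right), free(left), robot_in(rmC)}

== RESULT ==
["ball_in(b1,rmC)", "ball_in(b5,rmD)", "carry(b3,right)", "free(left)", "robot_in(rmC)"]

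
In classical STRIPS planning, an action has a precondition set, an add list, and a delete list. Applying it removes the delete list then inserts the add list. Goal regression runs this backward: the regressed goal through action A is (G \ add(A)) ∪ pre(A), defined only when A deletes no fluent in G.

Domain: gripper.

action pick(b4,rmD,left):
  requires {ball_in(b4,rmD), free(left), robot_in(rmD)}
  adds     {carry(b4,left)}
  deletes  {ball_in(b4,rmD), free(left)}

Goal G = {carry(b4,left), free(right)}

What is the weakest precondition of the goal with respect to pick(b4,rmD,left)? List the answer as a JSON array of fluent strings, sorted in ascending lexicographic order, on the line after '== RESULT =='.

Compute (G \ add) ∪ pre:
  G ∩ del = {}  (empty — regression defined)
  G \ add = {carry(b4,left), free(right)} \ {carry(b4,left)} = {free(right)}
  ∪ pre   = {free(right)} ∪ {ball_in(b4,rmD), free(left), robot_in(rmD)}
          = {ball_in(b4,rmD), free(left), free(right), robot_in(rmD)}

== RESULT ==
["ball_in(b4,rmD)", "free(left)", "free(right)", "robot_in(rmD)"]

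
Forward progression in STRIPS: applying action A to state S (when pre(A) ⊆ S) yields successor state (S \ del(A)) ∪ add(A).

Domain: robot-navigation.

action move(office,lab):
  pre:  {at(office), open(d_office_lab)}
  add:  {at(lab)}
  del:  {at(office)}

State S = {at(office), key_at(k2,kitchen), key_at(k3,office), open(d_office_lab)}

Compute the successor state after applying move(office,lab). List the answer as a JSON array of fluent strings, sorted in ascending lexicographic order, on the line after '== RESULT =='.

Progress:
  pre ⊆ S: {at(office), open(d_office_lab)} ⊆ S  — applicable
  S \ del = {key_at(k2,kitchen), key_at(k3,office), open(d_office_lab)}
  ∪ add   = {at(lab), key_at(k2,kitchen), key_at(k3,office), open(d_office_lab)}

== RESULT ==
["at(lab)", "key_at(k2,kitchen)", "key_at(k3,office)", "open(d_office_lab)"]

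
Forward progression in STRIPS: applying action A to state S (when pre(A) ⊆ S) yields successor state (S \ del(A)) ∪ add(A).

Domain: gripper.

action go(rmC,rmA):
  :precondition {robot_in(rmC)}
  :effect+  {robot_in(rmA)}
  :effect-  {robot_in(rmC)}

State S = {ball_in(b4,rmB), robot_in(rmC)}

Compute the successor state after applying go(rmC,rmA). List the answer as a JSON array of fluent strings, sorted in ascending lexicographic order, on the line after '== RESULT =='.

Progress:
  pre ⊆ S: {robot_in(rmC)} ⊆ S  — applicable
  S \ del = {ball_in(b4,rmB)}
  ∪ add   = {ball_in(b4,rmB), robot_in(rmA)}

== RESULT ==
["ball_in(b4,rmB)", "robot_in(rmA)"]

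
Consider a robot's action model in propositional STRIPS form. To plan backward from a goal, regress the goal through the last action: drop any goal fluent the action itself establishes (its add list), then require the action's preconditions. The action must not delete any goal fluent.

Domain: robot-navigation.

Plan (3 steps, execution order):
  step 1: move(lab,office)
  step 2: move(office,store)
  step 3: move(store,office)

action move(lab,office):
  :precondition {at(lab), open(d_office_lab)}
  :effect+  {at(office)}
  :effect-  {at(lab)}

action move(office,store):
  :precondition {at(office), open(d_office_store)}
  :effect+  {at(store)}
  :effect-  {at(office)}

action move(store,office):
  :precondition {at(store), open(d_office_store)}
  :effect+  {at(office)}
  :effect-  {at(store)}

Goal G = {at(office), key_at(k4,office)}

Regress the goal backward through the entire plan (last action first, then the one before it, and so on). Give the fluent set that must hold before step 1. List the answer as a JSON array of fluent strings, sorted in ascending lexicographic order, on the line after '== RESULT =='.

Work backward from the goal:
  through step 3 (move(store,office)): drop {at(office)}, keep {key_at(k4,office)}, require {at(store), open(d_office_store)}
    → {at(store), key_at(k4,office), open(d_office_store)}
  through step 2 (move(office,store)): drop {at(store)}, keep {key_at(k4,office), open(d_office_store)}, require {at(office), open(d_office_store)}
    → {at(office), key_at(k4,office), open(d_office_store)}
  through step 1 (move(lab,office)): drop {at(office)}, keep {key_at(k4,office), open(d_office_store)}, require {at(lab), open(d_office_lab)}
    → {at(lab), key_at(k4,office), open(d_office_lab), open(d_office_store)}

== RESULT ==
["at(lab)", "key_at(k4,office)", "open(d_office_lab)", "open(d_office_store)"]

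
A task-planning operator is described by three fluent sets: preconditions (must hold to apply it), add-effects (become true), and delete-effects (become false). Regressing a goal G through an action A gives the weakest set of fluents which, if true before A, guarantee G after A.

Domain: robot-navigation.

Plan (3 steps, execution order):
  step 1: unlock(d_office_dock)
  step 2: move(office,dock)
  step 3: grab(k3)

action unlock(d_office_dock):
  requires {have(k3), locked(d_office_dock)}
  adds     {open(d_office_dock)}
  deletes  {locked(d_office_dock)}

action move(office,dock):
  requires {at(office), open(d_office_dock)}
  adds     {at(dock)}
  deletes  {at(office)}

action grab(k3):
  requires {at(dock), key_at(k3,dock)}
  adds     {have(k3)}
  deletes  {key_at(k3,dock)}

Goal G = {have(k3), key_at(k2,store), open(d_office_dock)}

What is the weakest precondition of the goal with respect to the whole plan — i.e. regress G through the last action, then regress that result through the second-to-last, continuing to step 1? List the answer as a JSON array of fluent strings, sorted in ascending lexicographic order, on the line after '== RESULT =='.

Work backward from the goal:
  through step 3 (grab(k3)): drop {have(k3)}, keep {key_at(k2,store), open(d_office_dock)}, require {at(dock), key_at(k3,dock)}
    → {at(dock), key_at(k2,store), key_at(k3,dock), open(d_office_dock)}
  through step 2 (move(office,dock)): drop {at(dock)}, keep {key_at(k2,store), key_at(k3,dock), open(d_office_dock)}, require {at(office), open(d_office_dock)}
    → {at(office), key_at(k2,store), key_at(k3,dock), open(d_office_dock)}
  through step 1 (unlock(d_office_dock)): drop {open(d_office_dock)}, keep {at(office), key_at(k2,store), key_at(k3,dock)}, require {have(k3), locked(d_office_dock)}
    → {at(office), have(k3), key_at(k2,store), key_at(k3,dock), locked(d_office_dock)}

== RESULT ==
["at(office)", "have(k3)", "key_at(k2,store)", "key_at(k3,dock)", "locked(d_office_dock)"]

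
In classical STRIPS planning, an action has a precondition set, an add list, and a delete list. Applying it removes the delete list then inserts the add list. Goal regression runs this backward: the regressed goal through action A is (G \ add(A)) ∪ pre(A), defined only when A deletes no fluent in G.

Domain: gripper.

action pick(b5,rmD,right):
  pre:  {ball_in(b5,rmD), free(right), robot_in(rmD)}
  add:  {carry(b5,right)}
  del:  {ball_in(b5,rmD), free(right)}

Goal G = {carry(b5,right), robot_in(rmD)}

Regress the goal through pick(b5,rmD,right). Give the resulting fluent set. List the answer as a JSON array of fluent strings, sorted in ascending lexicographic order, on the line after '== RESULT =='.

Regress:
  G ∩ del = {}  (empty — regression defined)
  G \ add = {carry(b5,right), robot_in(rmD)} \ {carry(b5,right)} = {robot_in(rmD)}
  ∪ pre   = {robot_in(rmD)} ∪ {ball_in(b5,rmD), free(right), robot_in(rmD)}
          = {ball_in(b5,rmD), free(right), robot_in(rmD)}

== RESULT ==
["ball_in(b5,rmD)", "free(right)", "robot_in(rmD)"]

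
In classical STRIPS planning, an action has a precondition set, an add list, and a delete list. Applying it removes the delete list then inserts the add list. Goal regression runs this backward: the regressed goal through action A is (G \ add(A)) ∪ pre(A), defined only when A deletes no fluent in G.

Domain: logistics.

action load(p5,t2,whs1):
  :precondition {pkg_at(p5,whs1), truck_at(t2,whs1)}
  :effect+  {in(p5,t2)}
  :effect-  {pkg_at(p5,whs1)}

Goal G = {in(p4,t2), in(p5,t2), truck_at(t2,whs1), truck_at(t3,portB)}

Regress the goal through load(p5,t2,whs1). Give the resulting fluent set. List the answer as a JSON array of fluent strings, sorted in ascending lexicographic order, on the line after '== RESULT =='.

Regress:
  G ∩ del = {}  (empty — regression defined)
  G \ add = {in(p4,t2), in(p5,t2), truck_at(t2,whs1), truck_at(t3,portB)} \ {in(p5,t2)} = {in(p4,t2), truck_at(t2,whs1), truck_at(t3,portB)}
  ∪ pre   = {in(p4,t2), truck_at(t2,whs1), truck_at(t3,portB)} ∪ {pkg_at(p5,whs1), truck_at(t2,whs1)}
          = {in(p4,t2), pkg_at(p5,whs1), truck_at(t2,whs1), truck_at(t3,portB)}

== RESULT ==
["in(p4,t2)", "pkg_at(p5,whs1)", "truck_at(t2,whs1)", "truck_at(t3,portB)"]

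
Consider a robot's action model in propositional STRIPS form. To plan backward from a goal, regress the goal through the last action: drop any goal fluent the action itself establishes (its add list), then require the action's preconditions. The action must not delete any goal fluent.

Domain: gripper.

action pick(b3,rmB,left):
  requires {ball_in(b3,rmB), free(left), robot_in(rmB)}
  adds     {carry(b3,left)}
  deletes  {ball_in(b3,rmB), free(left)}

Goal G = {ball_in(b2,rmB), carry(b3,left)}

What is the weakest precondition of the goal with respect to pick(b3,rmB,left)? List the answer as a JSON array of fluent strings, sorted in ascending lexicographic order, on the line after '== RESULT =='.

Compute (G \ add) ∪ pre:
  G ∩ del = {}  (empty — regression defined)
  G \ add = {ball_in(b2,rmB), carry(b3,left)} \ {carry(b3,left)} = {ball_in(b2,rmB)}
  ∪ pre   = {ball_in(b2,rmB)} ∪ {ball_in(b3,rmB), free(left), robot_in(rmB)}
          = {ball_in(b2,rmB), ball_in(b3,rmB), free(left), robot_in(rmB)}

== RESULT ==
["ball_in(b2,rmB)", "ball_in(b3,rmB)", "free(left)", "robot_in(rmB)"]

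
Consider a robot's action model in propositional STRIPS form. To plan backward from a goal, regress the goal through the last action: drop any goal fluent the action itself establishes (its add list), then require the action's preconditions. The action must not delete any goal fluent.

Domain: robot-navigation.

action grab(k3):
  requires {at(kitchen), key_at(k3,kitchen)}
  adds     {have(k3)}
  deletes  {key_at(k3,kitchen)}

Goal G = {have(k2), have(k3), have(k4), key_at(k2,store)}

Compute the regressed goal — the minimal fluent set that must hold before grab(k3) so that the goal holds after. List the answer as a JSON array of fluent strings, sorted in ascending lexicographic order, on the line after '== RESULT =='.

Regress:
  G ∩ del = {}  (empty — regression defined)
  G \ add = {have(k2), have(k3), have(k4), key_at(k2,store)} \ {have(k3)} = {have(k2), have(k4), key_at(k2,store)}
  ∪ pre   = {have(k2), have(k4), key_at(k2,store)} ∪ {at(kitchen), key_at(k3,kitchen)}
          = {at(kitchen), have(k2), have(k4), key_at(k2,store), key_at(k3,kitchen)}

== RESULT ==
["at(kitchen)", "have(k2)", "have(k4)", "key_at(k2,store)", "key_at(k3,kitchen)"]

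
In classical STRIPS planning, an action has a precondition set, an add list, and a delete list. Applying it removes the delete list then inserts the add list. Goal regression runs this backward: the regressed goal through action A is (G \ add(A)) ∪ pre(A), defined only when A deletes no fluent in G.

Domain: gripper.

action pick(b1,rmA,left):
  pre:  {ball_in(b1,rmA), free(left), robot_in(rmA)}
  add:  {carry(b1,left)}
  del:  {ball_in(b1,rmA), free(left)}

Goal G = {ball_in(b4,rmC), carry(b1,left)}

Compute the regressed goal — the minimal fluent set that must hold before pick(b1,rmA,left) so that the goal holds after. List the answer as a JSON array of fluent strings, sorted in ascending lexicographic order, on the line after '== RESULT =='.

Compute (G \ add) ∪ pre:
  G ∩ del = {}  (empty — regression defined)
  G \ add = {ball_in(b4,rmC), carry(b1,left)} \ {carry(b1,left)} = {ball_in(b4,rmC)}
  ∪ pre   = {ball_in(b4,rmC)} ∪ {ball_in(b1,rmA), free(left), robot_in(rmA)}
          = {ball_in(b1,rmA), ball_in(b4,rmC), free(left), robot_in(rmA)}

== RESULT ==
["ball_in(b1,rmA)", "ball_in(b4,rmC)", "free(left)", "robot_in(rmA)"]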